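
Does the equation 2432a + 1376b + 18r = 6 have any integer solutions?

yes

gcd(2432, 1376) = 32  (2432 = 1·1376 + 1056, 1376 = 1·1056 + 320, 1056 = 3·320 + 96, 320 = 3·96 + 32, 96 = 3·32).
gcd(32, 18) = 2.
2 divides 6, so integer solutions exist.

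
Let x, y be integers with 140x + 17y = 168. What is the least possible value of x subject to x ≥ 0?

8

gcd(140, 17) = 1.
1 divides 168, so solutions exist.
By Bézout, 140·(-4) + 17·(33) = 1.
Scale by 168/1 = 168: (x₀, y₀) = (-672, 5544).
General solution: x = -672 + 17t, y = 5544 - 140t for integer t.
x ≥ 0: smallest is -672 mod 17 = 8 (at t = 40), with y = -56.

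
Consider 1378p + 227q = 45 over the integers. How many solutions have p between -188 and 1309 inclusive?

6

gcd(1378, 227) = 1  (1378 = 6*227 + 16, 227 = 14*16 + 3, 16 = 5*3 + 1, 3 = 3*1).
Back-substituting, 1378*(71) + 227*(-431) = 1.
Scale by 45: particular solution (3195, -19395); reduce p mod 227: (17, -103).
General solution: p = 17 + 227t, q = -103 - 1378t for integer t.
-188 ≤ 17 + 227t ≤ 1309 gives t ∈ [0, 5], which is 6 values.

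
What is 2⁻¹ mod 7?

4

gcd(7, 2):
  7 = 3·2 + 1
  2 = 2·1
so gcd(7, 2) = 1.
Back-substitute for Bézout coefficients:
  1 = 7 - 3·2
  ... = 2·(-3) + 7·(1)
So 2·-3 ≡ 1 (mod 7), and -3 mod 7 = 4.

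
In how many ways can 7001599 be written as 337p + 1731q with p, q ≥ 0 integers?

gcd(1731, 337) = 1.
By Bézout, 337×(-113) + 1731×(22) = 1.
One solution: (559, 3936).
General: p = 559 + 1731t, q = 3936 - 337t.
p ≥ 0 ⇒ t ≥ 0; q ≥ 0 ⇒ t ≤ 11. So t ∈ [0, 11]: 12 solutions.

12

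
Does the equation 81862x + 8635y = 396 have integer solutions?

yes

gcd(81862, 8635):
  81862 = 9*8635 + 4147
  8635 = 2*4147 + 341
  4147 = 12*341 + 55
  341 = 6*55 + 11
  55 = 5*11
so gcd(81862, 8635) = 11.
11 divides 396, so integer solutions exist.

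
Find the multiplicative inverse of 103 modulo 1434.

gcd(1434, 103):
  1434 = 13·103 + 95
  103 = 1·95 + 8
  95 = 11·8 + 7
  8 = 1·7 + 1
  7 = 7·1
so gcd(1434, 103) = 1.
Back-substitute for Bézout coefficients:
  1 = 8 - 1·7
  ... = 103·(181) + 1434·(-13)
So 103·181 ≡ 1 (mod 1434), and 181 mod 1434 = 181.

181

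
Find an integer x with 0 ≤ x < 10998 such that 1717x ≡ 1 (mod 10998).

gcd(10998, 1717) = 1.
By Bézout, 1717*(-3587) + 10998*(560) = 1.
So 1717*-3587 ≡ 1 (mod 10998), and -3587 mod 10998 = 7411.

7411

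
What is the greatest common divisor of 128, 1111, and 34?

gcd(1111, 128) = 1.
gcd(1, 34) = 1.

1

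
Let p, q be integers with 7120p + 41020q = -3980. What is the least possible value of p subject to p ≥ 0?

927

gcd(41020, 7120):
  41020 = 5×7120 + 5420
  7120 = 1×5420 + 1700
  5420 = 3×1700 + 320
  1700 = 5×320 + 100
  320 = 3×100 + 20
  100 = 5×20
so gcd(41020, 7120) = 20.
20 divides -3980, so solutions exist.
Back-substitute for Bézout coefficients:
  20 = 320 - 3×100
  ... = 7120×(-386) + 41020×(67)
Scale by -3980/20 = -199: (p₀, q₀) = (76814, -13333).
General solution: p = 76814 + 2051t, q = -13333 - 356t for integer t.
p ≥ 0: smallest is 76814 mod 2051 = 927 (at t = -37), with q = -161.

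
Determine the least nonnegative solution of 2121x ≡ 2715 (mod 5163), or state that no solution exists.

1233

gcd(5163, 2121) = 3.
3 divides 2715, so solutions exist.
By Bézout, 2121*(-185) + 5163*(76) = 3.
So 2121*(-185) ≡ 3 (mod 5163); multiply by 905: x ≡ -167425 (mod 1721).
Smallest nonnegative: x = -167425 mod 1721 = 1233.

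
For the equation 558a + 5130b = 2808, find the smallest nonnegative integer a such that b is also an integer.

51

gcd(5130, 558):
  5130 = 9×558 + 108
  558 = 5×108 + 18
  108 = 6×18
so gcd(5130, 558) = 18.
18 divides 2808, so solutions exist.
Back-substitute for Bézout coefficients:
  18 = 558 - 5×108
  ... = 558×(46) + 5130×(-5)
Scale by 2808/18 = 156: (a₀, b₀) = (7176, -780).
General solution: a = 7176 + 285t, b = -780 - 31t for integer t.
a ≥ 0: smallest is 7176 mod 285 = 51 (at t = -25), with b = -5.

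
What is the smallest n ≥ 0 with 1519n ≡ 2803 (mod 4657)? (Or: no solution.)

1639

gcd(4657, 1519) = 1  (4657 = 3*1519 + 100, 1519 = 15*100 + 19, 100 = 5*19 + 5, 19 = 3*5 + 4, 5 = 1*4 + 1, 4 = 4*1).
1 divides 2803, so solutions exist.
Back-substituting, 1519*(-978) + 4657*(319) = 1.
So 1519*(-978) ≡ 1 (mod 4657); multiply by 2803: n ≡ -2741334 (mod 4657).
Smallest nonnegative: n = -2741334 mod 4657 = 1639.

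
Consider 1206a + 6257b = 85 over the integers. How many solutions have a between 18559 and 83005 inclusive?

gcd(6257, 1206) = 1  (6257 = 5×1206 + 227, 1206 = 5×227 + 71, 227 = 3×71 + 14, 71 = 5×14 + 1, 14 = 14×1).
Back-substituting, 1206×(441) + 6257×(-85) = 1.
Scale by 85: particular solution (37485, -7225); reduce a mod 6257: (6200, -1195).
General solution: a = 6200 + 6257t, b = -1195 - 1206t for integer t.
18559 ≤ 6200 + 6257t ≤ 83005 gives t ∈ [2, 12], which is 11 values.

11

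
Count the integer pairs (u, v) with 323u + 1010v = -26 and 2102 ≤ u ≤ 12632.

gcd(1010, 323) = 1.
By Bézout, 323·(197) + 1010·(-63) = 1.
Particular solution: (938, -300).
General solution: u = 938 + 1010t, v = -300 - 323t for integer t.
2102 ≤ 938 + 1010t ≤ 12632 gives t ∈ [2, 11], which is 10 values.

10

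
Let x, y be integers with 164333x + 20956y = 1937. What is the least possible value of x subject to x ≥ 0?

581

gcd(164333, 20956) = 13.
13 divides 1937, so solutions exist.
By Bézout, 164333·(177) + 20956·(-1388) = 13.
Scale by 1937/13 = 149: (x₀, y₀) = (26373, -206812).
General solution: x = 26373 + 1612t, y = -206812 - 12641t for integer t.
x ≥ 0: smallest is 26373 mod 1612 = 581 (at t = -16), with y = -4556.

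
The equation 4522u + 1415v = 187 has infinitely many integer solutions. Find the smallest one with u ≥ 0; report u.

gcd(4522, 1415):
  4522 = 3*1415 + 277
  1415 = 5*277 + 30
  277 = 9*30 + 7
  30 = 4*7 + 2
  7 = 3*2 + 1
  2 = 2*1
so gcd(4522, 1415) = 1.
1 divides 187, so solutions exist.
Back-substitute for Bézout coefficients:
  1 = 7 - 3*2
  ... = 4522*(613) + 1415*(-1959)
Scale by 187/1 = 187: (u₀, v₀) = (114631, -366333).
General solution: u = 114631 + 1415t, v = -366333 - 4522t for integer t.
u ≥ 0: smallest is 114631 mod 1415 = 16 (at t = -81), with v = -51.

16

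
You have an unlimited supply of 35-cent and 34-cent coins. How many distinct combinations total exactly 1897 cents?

Need nonnegative integers with 35j + 34k = 1897.
gcd(35, 34) = 1, and 35·(1) + 34·(-1) = 1.
So (j₀, k₀) = (1897, -1897); general j = 1897 + 34t, k = -1897 - 35t.
j ≥ 0 ⇒ t ≥ -55; k ≥ 0 ⇒ t ≤ -55. That's 1 value of t.

1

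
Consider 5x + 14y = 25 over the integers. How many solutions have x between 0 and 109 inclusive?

8

gcd(14, 5):
  14 = 2×5 + 4
  5 = 1×4 + 1
  4 = 4×1
so gcd(14, 5) = 1.
Back-substitute for Bézout coefficients:
  1 = 5 - 1×4
  ... = 5×(3) + 14×(-1)
Scale by 25: particular solution (75, -25); reduce x mod 14: (5, 0).
General solution: x = 5 + 14t, y = 0 - 5t for integer t.
0 ≤ 5 + 14t ≤ 109 gives t ∈ [0, 7], which is 8 values.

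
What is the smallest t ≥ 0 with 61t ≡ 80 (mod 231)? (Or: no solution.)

gcd(231, 61) = 1.
1 divides 80, so solutions exist.
By Bézout, 61*(-53) + 231*(14) = 1.
So 61*(-53) ≡ 1 (mod 231); multiply by 80: t ≡ -4240 (mod 231).
Smallest nonnegative: t = -4240 mod 231 = 149.

149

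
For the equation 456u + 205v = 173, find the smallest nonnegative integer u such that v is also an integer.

gcd(456, 205) = 1  (456 = 2*205 + 46, 205 = 4*46 + 21, 46 = 2*21 + 4, 21 = 5*4 + 1, 4 = 4*1).
1 divides 173, so solutions exist.
Back-substituting, 456*(-49) + 205*(109) = 1.
Scale by 173/1 = 173: (u₀, v₀) = (-8477, 18857).
General solution: u = -8477 + 205t, v = 18857 - 456t for integer t.
u ≥ 0: smallest is -8477 mod 205 = 133 (at t = 42), with v = -295.

133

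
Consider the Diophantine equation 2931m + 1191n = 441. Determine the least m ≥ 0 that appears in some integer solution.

gcd(2931, 1191) = 3.
3 divides 441, so solutions exist.
By Bézout, 2931×(128) + 1191×(-315) = 3.
Scale by 441/3 = 147: (m₀, n₀) = (18816, -46305).
General solution: m = 18816 + 397t, n = -46305 - 977t for integer t.
m ≥ 0: smallest is 18816 mod 397 = 157 (at t = -47), with n = -386.

157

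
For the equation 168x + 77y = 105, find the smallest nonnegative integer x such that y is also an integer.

2

gcd(168, 77) = 7  (168 = 2*77 + 14, 77 = 5*14 + 7, 14 = 2*7).
7 divides 105, so solutions exist.
Back-substituting, 168*(-5) + 77*(11) = 7.
Scale by 105/7 = 15: (x₀, y₀) = (-75, 165).
General solution: x = -75 + 11t, y = 165 - 24t for integer t.
x ≥ 0: smallest is -75 mod 11 = 2 (at t = 7), with y = -3.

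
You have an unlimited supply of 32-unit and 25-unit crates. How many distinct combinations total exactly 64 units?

1

Need nonnegative integers with 32j + 25k = 64.
gcd(32, 25) = 1, and 32·(-7) + 25·(9) = 1.
So (j₀, k₀) = (-448, 576); general j = -448 + 25t, k = 576 - 32t.
j ≥ 0 ⇒ t ≥ 18; k ≥ 0 ⇒ t ≤ 18. That's 1 value of t.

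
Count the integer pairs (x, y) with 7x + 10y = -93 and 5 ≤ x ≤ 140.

13

gcd(10, 7):
  10 = 1×7 + 3
  7 = 2×3 + 1
  3 = 3×1
so gcd(10, 7) = 1.
Back-substitute for Bézout coefficients:
  1 = 7 - 2×3
  ... = 7×(3) + 10×(-2)
Scale by -93: particular solution (-279, 186); reduce x mod 10: (1, -10).
General solution: x = 1 + 10t, y = -10 - 7t for integer t.
5 ≤ 1 + 10t ≤ 140 gives t ∈ [1, 13], which is 13 values.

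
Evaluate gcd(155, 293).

gcd(293, 155):
  293 = 1×155 + 138
  155 = 1×138 + 17
  138 = 8×17 + 2
  17 = 8×2 + 1
  2 = 2×1
so gcd(293, 155) = 1.

1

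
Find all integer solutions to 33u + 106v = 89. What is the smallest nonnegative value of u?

gcd(106, 33):
  106 = 3×33 + 7
  33 = 4×7 + 5
  7 = 1×5 + 2
  5 = 2×2 + 1
  2 = 2×1
so gcd(106, 33) = 1.
1 divides 89, so solutions exist.
Back-substitute for Bézout coefficients:
  1 = 5 - 2×2
  ... = 33×(45) + 106×(-14)
Scale by 89/1 = 89: (u₀, v₀) = (4005, -1246).
General solution: u = 4005 + 106t, v = -1246 - 33t for integer t.
u ≥ 0: smallest is 4005 mod 106 = 83 (at t = -37), with v = -25.

83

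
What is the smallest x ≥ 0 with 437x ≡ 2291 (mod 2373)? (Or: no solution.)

gcd(2373, 437) = 1.
1 divides 2291, so solutions exist.
By Bézout, 437*(467) + 2373*(-86) = 1.
So 437*(467) ≡ 1 (mod 2373); multiply by 2291: x ≡ 1069897 (mod 2373).
Smallest nonnegative: x = 1069897 mod 2373 = 2047.

2047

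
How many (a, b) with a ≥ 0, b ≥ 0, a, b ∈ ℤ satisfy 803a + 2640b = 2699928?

14

gcd(2640, 803) = 11.
By Bézout, 803*(-23) + 2640*(7) = 11.
One solution: (216, 957).
General: a = 216 + 240t, b = 957 - 73t.
a ≥ 0 ⇒ t ≥ 0; b ≥ 0 ⇒ t ≤ 13. So t ∈ [0, 13]: 14 solutions.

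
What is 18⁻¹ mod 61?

17

gcd(61, 18):
  61 = 3*18 + 7
  18 = 2*7 + 4
  7 = 1*4 + 3
  4 = 1*3 + 1
  3 = 3*1
so gcd(61, 18) = 1.
Back-substitute for Bézout coefficients:
  1 = 4 - 1*3
  ... = 18*(17) + 61*(-5)
So 18*17 ≡ 1 (mod 61), and 17 mod 61 = 17.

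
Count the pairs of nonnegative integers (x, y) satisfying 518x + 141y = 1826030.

25

gcd(518, 141) = 1.
By Bézout, 518×(-46) + 141×(169) = 1.
One solution: (127, 12484).
General: x = 127 + 141t, y = 12484 - 518t.
x ≥ 0 ⇒ t ≥ 0; y ≥ 0 ⇒ t ≤ 24. So t ∈ [0, 24]: 25 solutions.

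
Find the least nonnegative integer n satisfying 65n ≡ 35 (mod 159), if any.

25

gcd(159, 65) = 1  (159 = 2*65 + 29, 65 = 2*29 + 7, 29 = 4*7 + 1, 7 = 7*1).
1 divides 35, so solutions exist.
Back-substituting, 65*(-22) + 159*(9) = 1.
So 65*(-22) ≡ 1 (mod 159); multiply by 35: n ≡ -770 (mod 159).
Smallest nonnegative: n = -770 mod 159 = 25.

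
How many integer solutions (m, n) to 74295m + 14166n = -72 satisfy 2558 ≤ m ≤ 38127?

gcd(74295, 14166) = 9.
By Bézout, 74295×(-139) + 14166×(729) = 9.
Particular solution: (1112, -5832).
General solution: m = 1112 + 1574t, n = -5832 - 8255t for integer t.
2558 ≤ 1112 + 1574t ≤ 38127 gives t ∈ [1, 23], which is 23 values.

23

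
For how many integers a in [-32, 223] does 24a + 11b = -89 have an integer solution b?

23

gcd(24, 11) = 1.
By Bézout, 24*(-5) + 11*(11) = 1.
Particular solution: (5, -19).
General solution: a = 5 + 11t, b = -19 - 24t for integer t.
-32 ≤ 5 + 11t ≤ 223 gives t ∈ [-3, 19], which is 23 values.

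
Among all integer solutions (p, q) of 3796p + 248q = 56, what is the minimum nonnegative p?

gcd(3796, 248):
  3796 = 15·248 + 76
  248 = 3·76 + 20
  76 = 3·20 + 16
  20 = 1·16 + 4
  16 = 4·4
so gcd(3796, 248) = 4.
4 divides 56, so solutions exist.
Back-substitute for Bézout coefficients:
  4 = 20 - 1·16
  ... = 3796·(-13) + 248·(199)
Scale by 56/4 = 14: (p₀, q₀) = (-182, 2786).
General solution: p = -182 + 62t, q = 2786 - 949t for integer t.
p ≥ 0: smallest is -182 mod 62 = 4 (at t = 3), with q = -61.

4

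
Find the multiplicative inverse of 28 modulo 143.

gcd(143, 28):
  143 = 5×28 + 3
  28 = 9×3 + 1
  3 = 3×1
so gcd(143, 28) = 1.
Back-substitute for Bézout coefficients:
  1 = 28 - 9×3
  ... = 28×(46) + 143×(-9)
So 28×46 ≡ 1 (mod 143), and 46 mod 143 = 46.

46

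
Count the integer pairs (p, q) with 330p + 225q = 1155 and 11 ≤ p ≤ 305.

gcd(330, 225) = 15  (330 = 1·225 + 105, 225 = 2·105 + 15, 105 = 7·15).
Back-substituting, 330·(-2) + 225·(3) = 15.
Scale by 77: particular solution (-154, 231); reduce p mod 15: (11, -11).
General solution: p = 11 + 15t, q = -11 - 22t for integer t.
11 ≤ 11 + 15t ≤ 305 gives t ∈ [0, 19], which is 20 values.

20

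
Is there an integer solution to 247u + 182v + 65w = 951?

no

gcd(247, 182) = 13  (247 = 1*182 + 65, 182 = 2*65 + 52, 65 = 1*52 + 13, 52 = 4*13).
gcd(13, 65) = 13.
13 does not divide 951 (remainder 2), so no integer solutions.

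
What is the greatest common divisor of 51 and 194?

1

gcd(194, 51):
  194 = 3·51 + 41
  51 = 1·41 + 10
  41 = 4·10 + 1
  10 = 10·1
so gcd(194, 51) = 1.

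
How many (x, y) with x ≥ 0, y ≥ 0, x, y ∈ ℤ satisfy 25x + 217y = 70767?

14

gcd(217, 25):
  217 = 8·25 + 17
  25 = 1·17 + 8
  17 = 2·8 + 1
  8 = 8·1
so gcd(217, 25) = 1.
Back-substitute for Bézout coefficients:
  1 = 17 - 2·8
  ... = 25·(-26) + 217·(3)
Scale by 70767: one solution is (-1839942, 212301). Reduce x mod 217: (1, 326).
General: x = 1 + 217t, y = 326 - 25t.
x ≥ 0 ⇒ t ≥ 0; y ≥ 0 ⇒ t ≤ 13. So t ∈ [0, 13]: 14 solutions.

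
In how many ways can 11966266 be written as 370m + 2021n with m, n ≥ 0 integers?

16

gcd(2021, 370) = 1.
By Bézout, 370·(650) + 2021·(-119) = 1.
One solution: (1775, 5596).
General: m = 1775 + 2021t, n = 5596 - 370t.
m ≥ 0 ⇒ t ≥ 0; n ≥ 0 ⇒ t ≤ 15. So t ∈ [0, 15]: 16 solutions.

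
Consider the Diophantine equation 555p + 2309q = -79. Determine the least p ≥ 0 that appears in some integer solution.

2105

gcd(2309, 555):
  2309 = 4×555 + 89
  555 = 6×89 + 21
  89 = 4×21 + 5
  21 = 4×5 + 1
  5 = 5×1
so gcd(2309, 555) = 1.
1 divides -79, so solutions exist.
Back-substitute for Bézout coefficients:
  1 = 21 - 4×5
  ... = 555×(441) + 2309×(-106)
Scale by -79/1 = -79: (p₀, q₀) = (-34839, 8374).
General solution: p = -34839 + 2309t, q = 8374 - 555t for integer t.
p ≥ 0: smallest is -34839 mod 2309 = 2105 (at t = 16), with q = -506.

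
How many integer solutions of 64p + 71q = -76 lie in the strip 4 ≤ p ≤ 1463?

gcd(71, 64) = 1.
By Bézout, 64×(10) + 71×(-9) = 1.
Particular solution: (21, -20).
General solution: p = 21 + 71t, q = -20 - 64t for integer t.
4 ≤ 21 + 71t ≤ 1463 gives t ∈ [0, 20], which is 21 values.

21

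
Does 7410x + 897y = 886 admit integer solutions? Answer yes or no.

gcd(7410, 897) = 39.
39 does not divide 886 (remainder 28), so no integer solutions.

no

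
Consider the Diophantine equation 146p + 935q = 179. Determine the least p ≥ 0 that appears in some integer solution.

gcd(935, 146):
  935 = 6*146 + 59
  146 = 2*59 + 28
  59 = 2*28 + 3
  28 = 9*3 + 1
  3 = 3*1
so gcd(935, 146) = 1.
1 divides 179, so solutions exist.
Back-substitute for Bézout coefficients:
  1 = 28 - 9*3
  ... = 146*(301) + 935*(-47)
Scale by 179/1 = 179: (p₀, q₀) = (53879, -8413).
General solution: p = 53879 + 935t, q = -8413 - 146t for integer t.
p ≥ 0: smallest is 53879 mod 935 = 584 (at t = -57), with q = -91.

584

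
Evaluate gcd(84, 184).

gcd(184, 84):
  184 = 2×84 + 16
  84 = 5×16 + 4
  16 = 4×4
so gcd(184, 84) = 4.

4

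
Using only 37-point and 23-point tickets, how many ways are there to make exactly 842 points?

Need nonnegative integers with 37j + 23k = 842.
gcd(37, 23) = 1, and 37·(5) + 23·(-8) = 1.
So (j₀, k₀) = (4210, -6736); general j = 4210 + 23t, k = -6736 - 37t.
j ≥ 0 ⇒ t ≥ -183; k ≥ 0 ⇒ t ≤ -183. That's 1 value of t.

1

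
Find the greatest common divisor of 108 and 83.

1

gcd(108, 83):
  108 = 1×83 + 25
  83 = 3×25 + 8
  25 = 3×8 + 1
  8 = 8×1
so gcd(108, 83) = 1.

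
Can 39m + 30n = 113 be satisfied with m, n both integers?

gcd(39, 30) = 3  (39 = 1*30 + 9, 30 = 3*9 + 3, 9 = 3*3).
3 does not divide 113 (remainder 2), so no integer solutions.

no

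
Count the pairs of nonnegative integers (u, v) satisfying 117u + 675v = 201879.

gcd(675, 117) = 9  (675 = 5×117 + 90, 117 = 1×90 + 27, 90 = 3×27 + 9, 27 = 3×9).
Back-substituting, 117×(-23) + 675×(4) = 9.
Scale by 22431: one solution is (-515913, 89724). Reduce u mod 75: (12, 297).
General: u = 12 + 75t, v = 297 - 13t.
u ≥ 0 ⇒ t ≥ 0; v ≥ 0 ⇒ t ≤ 22. So t ∈ [0, 22]: 23 solutions.

23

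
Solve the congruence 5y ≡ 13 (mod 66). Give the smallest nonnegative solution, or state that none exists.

gcd(66, 5) = 1.
1 divides 13, so solutions exist.
By Bézout, 5×(-13) + 66×(1) = 1.
So 5×(-13) ≡ 1 (mod 66); multiply by 13: y ≡ -169 (mod 66).
Smallest nonnegative: y = -169 mod 66 = 29.

29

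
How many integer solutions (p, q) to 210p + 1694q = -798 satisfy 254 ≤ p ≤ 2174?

16

gcd(1694, 210):
  1694 = 8×210 + 14
  210 = 15×14
so gcd(1694, 210) = 14.
Back-substitute for Bézout coefficients:
  14 = 1694 - 8×210
  ... = 210×(-8) + 1694×(1)
Scale by -57: particular solution (456, -57); reduce p mod 121: (93, -12).
General solution: p = 93 + 121t, q = -12 - 15t for integer t.
254 ≤ 93 + 121t ≤ 2174 gives t ∈ [2, 17], which is 16 values.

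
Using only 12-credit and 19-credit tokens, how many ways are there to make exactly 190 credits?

Need nonnegative integers with 12j + 19k = 190.
gcd(12, 19) = 1, and 12·(8) + 19·(-5) = 1.
So (j₀, k₀) = (1520, -950); general j = 1520 + 19t, k = -950 - 12t.
j ≥ 0 ⇒ t ≥ -80; k ≥ 0 ⇒ t ≤ -80. That's 1 value of t.

1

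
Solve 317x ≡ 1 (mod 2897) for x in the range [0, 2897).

329

gcd(2897, 317):
  2897 = 9×317 + 44
  317 = 7×44 + 9
  44 = 4×9 + 8
  9 = 1×8 + 1
  8 = 8×1
so gcd(2897, 317) = 1.
Back-substitute for Bézout coefficients:
  1 = 9 - 1×8
  ... = 317×(329) + 2897×(-36)
So 317×329 ≡ 1 (mod 2897), and 329 mod 2897 = 329.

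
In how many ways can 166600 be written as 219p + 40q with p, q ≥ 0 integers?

gcd(219, 40) = 1.
By Bézout, 219*(19) + 40*(-104) = 1.
One solution: (0, 4165).
General: p = 0 + 40t, q = 4165 - 219t.
p ≥ 0 ⇒ t ≥ 0; q ≥ 0 ⇒ t ≤ 19. So t ∈ [0, 19]: 20 solutions.

20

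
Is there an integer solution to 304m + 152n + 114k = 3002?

gcd(304, 152) = 152  (304 = 2·152).
gcd(152, 114) = 38.
38 divides 3002, so integer solutions exist.

yes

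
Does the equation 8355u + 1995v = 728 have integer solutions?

gcd(8355, 1995) = 15  (8355 = 4*1995 + 375, 1995 = 5*375 + 120, 375 = 3*120 + 15, 120 = 8*15).
15 does not divide 728 (remainder 8), so no integer solutions.

no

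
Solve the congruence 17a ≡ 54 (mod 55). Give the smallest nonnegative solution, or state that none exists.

42

gcd(55, 17) = 1.
1 divides 54, so solutions exist.
By Bézout, 17×(13) + 55×(-4) = 1.
So 17×(13) ≡ 1 (mod 55); multiply by 54: a ≡ 702 (mod 55).
Smallest nonnegative: a = 702 mod 55 = 42.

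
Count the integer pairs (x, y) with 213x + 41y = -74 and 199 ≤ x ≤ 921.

18

gcd(213, 41) = 1.
By Bézout, 213×(-5) + 41×(26) = 1.
Particular solution: (1, -7).
General solution: x = 1 + 41t, y = -7 - 213t for integer t.
199 ≤ 1 + 41t ≤ 921 gives t ∈ [5, 22], which is 18 values.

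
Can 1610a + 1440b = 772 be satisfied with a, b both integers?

no

gcd(1610, 1440) = 10.
10 does not divide 772 (remainder 2), so no integer solutions.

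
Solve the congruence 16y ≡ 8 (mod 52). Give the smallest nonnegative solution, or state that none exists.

gcd(52, 16) = 4.
4 divides 8, so solutions exist.
By Bézout, 16·(-3) + 52·(1) = 4.
So 16·(-3) ≡ 4 (mod 52); multiply by 2: y ≡ -6 (mod 13).
Smallest nonnegative: y = -6 mod 13 = 7.

7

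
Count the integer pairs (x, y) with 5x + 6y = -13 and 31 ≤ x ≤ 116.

gcd(6, 5) = 1.
By Bézout, 5·(-1) + 6·(1) = 1.
Particular solution: (1, -3).
General solution: x = 1 + 6t, y = -3 - 5t for integer t.
31 ≤ 1 + 6t ≤ 116 gives t ∈ [5, 19], which is 15 values.

15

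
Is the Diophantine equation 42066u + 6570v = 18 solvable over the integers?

gcd(42066, 6570):
  42066 = 6×6570 + 2646
  6570 = 2×2646 + 1278
  2646 = 2×1278 + 90
  1278 = 14×90 + 18
  90 = 5×18
so gcd(42066, 6570) = 18.
18 divides 18, so integer solutions exist.

yes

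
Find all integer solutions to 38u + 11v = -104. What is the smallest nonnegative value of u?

10

gcd(38, 11) = 1.
1 divides -104, so solutions exist.
By Bézout, 38×(-2) + 11×(7) = 1.
Scale by -104/1 = -104: (u₀, v₀) = (208, -728).
General solution: u = 208 + 11t, v = -728 - 38t for integer t.
u ≥ 0: smallest is 208 mod 11 = 10 (at t = -18), with v = -44.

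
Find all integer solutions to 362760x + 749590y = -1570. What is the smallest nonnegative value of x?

39862

gcd(749590, 362760):
  749590 = 2×362760 + 24070
  362760 = 15×24070 + 1710
  24070 = 14×1710 + 130
  1710 = 13×130 + 20
  130 = 6×20 + 10
  20 = 2×10
so gcd(749590, 362760) = 10.
10 divides -1570, so solutions exist.
Back-substitute for Bézout coefficients:
  10 = 130 - 6×20
  ... = 362760×(-34630) + 749590×(16759)
Scale by -1570/10 = -157: (x₀, y₀) = (5436910, -2631163).
General solution: x = 5436910 + 74959t, y = -2631163 - 36276t for integer t.
x ≥ 0: smallest is 5436910 mod 74959 = 39862 (at t = -72), with y = -19291.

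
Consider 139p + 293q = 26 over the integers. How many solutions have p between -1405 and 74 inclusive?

5

gcd(293, 139) = 1.
By Bézout, 139·(78) + 293·(-37) = 1.
Particular solution: (270, -128).
General solution: p = 270 + 293t, q = -128 - 139t for integer t.
-1405 ≤ 270 + 293t ≤ 74 gives t ∈ [-5, -1], which is 5 values.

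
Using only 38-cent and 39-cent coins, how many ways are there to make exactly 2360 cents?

Need nonnegative integers with 38j + 39k = 2360.
gcd(38, 39) = 1, and 38·(-1) + 39·(1) = 1.
So (j₀, k₀) = (-2360, 2360); general j = -2360 + 39t, k = 2360 - 38t.
j ≥ 0 ⇒ t ≥ 61; k ≥ 0 ⇒ t ≤ 62. That's 2 values of t.

2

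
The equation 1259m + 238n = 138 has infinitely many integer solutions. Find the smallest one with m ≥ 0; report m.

2

gcd(1259, 238):
  1259 = 5·238 + 69
  238 = 3·69 + 31
  69 = 2·31 + 7
  31 = 4·7 + 3
  7 = 2·3 + 1
  3 = 3·1
so gcd(1259, 238) = 1.
1 divides 138, so solutions exist.
Back-substitute for Bézout coefficients:
  1 = 7 - 2·3
  ... = 1259·(69) + 238·(-365)
Scale by 138/1 = 138: (m₀, n₀) = (9522, -50370).
General solution: m = 9522 + 238t, n = -50370 - 1259t for integer t.
m ≥ 0: smallest is 9522 mod 238 = 2 (at t = -40), with n = -10.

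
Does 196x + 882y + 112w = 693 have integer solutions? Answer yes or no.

no

gcd(882, 196) = 98  (882 = 4*196 + 98, 196 = 2*98).
gcd(98, 112) = 14.
14 does not divide 693 (remainder 7), so no integer solutions.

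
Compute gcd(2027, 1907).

gcd(2027, 1907):
  2027 = 1·1907 + 120
  1907 = 15·120 + 107
  120 = 1·107 + 13
  107 = 8·13 + 3
  13 = 4·3 + 1
  3 = 3·1
so gcd(2027, 1907) = 1.

1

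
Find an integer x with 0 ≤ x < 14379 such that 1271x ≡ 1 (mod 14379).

13259

gcd(14379, 1271) = 1  (14379 = 11·1271 + 398, 1271 = 3·398 + 77, 398 = 5·77 + 13, 77 = 5·13 + 12, 13 = 1·12 + 1, 12 = 12·1).
Back-substituting, 1271·(-1120) + 14379·(99) = 1.
So 1271·-1120 ≡ 1 (mod 14379), and -1120 mod 14379 = 13259.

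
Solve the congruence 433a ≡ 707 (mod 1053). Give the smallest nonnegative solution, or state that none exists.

gcd(1053, 433):
  1053 = 2·433 + 187
  433 = 2·187 + 59
  187 = 3·59 + 10
  59 = 5·10 + 9
  10 = 1·9 + 1
  9 = 9·1
so gcd(1053, 433) = 1.
1 divides 707, so solutions exist.
Back-substitute for Bézout coefficients:
  1 = 10 - 1·9
  ... = 433·(-107) + 1053·(44)
So 433·(-107) ≡ 1 (mod 1053); multiply by 707: a ≡ -75649 (mod 1053).
Smallest nonnegative: a = -75649 mod 1053 = 167.

167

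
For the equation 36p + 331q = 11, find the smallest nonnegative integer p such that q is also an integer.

gcd(331, 36) = 1.
1 divides 11, so solutions exist.
By Bézout, 36*(46) + 331*(-5) = 1.
Scale by 11/1 = 11: (p₀, q₀) = (506, -55).
General solution: p = 506 + 331t, q = -55 - 36t for integer t.
p ≥ 0: smallest is 506 mod 331 = 175 (at t = -1), with q = -19.

175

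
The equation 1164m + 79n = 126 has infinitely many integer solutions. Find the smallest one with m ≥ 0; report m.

gcd(1164, 79) = 1.
1 divides 126, so solutions exist.
By Bézout, 1164·(15) + 79·(-221) = 1.
Scale by 126/1 = 126: (m₀, n₀) = (1890, -27846).
General solution: m = 1890 + 79t, n = -27846 - 1164t for integer t.
m ≥ 0: smallest is 1890 mod 79 = 73 (at t = -23), with n = -1074.

73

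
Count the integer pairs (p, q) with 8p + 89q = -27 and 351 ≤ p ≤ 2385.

23

gcd(89, 8) = 1  (89 = 11·8 + 1, 8 = 8·1).
Back-substituting, 8·(-11) + 89·(1) = 1.
Scale by -27: particular solution (297, -27); reduce p mod 89: (30, -3).
General solution: p = 30 + 89t, q = -3 - 8t for integer t.
351 ≤ 30 + 89t ≤ 2385 gives t ∈ [4, 26], which is 23 values.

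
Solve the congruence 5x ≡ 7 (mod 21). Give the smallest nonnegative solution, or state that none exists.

gcd(21, 5) = 1  (21 = 4·5 + 1, 5 = 5·1).
1 divides 7, so solutions exist.
Back-substituting, 5·(-4) + 21·(1) = 1.
So 5·(-4) ≡ 1 (mod 21); multiply by 7: x ≡ -28 (mod 21).
Smallest nonnegative: x = -28 mod 21 = 14.

14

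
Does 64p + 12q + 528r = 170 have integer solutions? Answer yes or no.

gcd(64, 12) = 4.
gcd(4, 528) = 4.
4 does not divide 170 (remainder 2), so no integer solutions.

no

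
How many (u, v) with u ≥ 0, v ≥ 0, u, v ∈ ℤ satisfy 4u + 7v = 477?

17

gcd(7, 4) = 1  (7 = 1*4 + 3, 4 = 1*3 + 1, 3 = 3*1).
Back-substituting, 4*(2) + 7*(-1) = 1.
Scale by 477: one solution is (954, -477). Reduce u mod 7: (2, 67).
General: u = 2 + 7t, v = 67 - 4t.
u ≥ 0 ⇒ t ≥ 0; v ≥ 0 ⇒ t ≤ 16. So t ∈ [0, 16]: 17 solutions.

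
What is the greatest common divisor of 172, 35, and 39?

gcd(172, 35) = 1  (172 = 4×35 + 32, 35 = 1×32 + 3, 32 = 10×3 + 2, 3 = 1×2 + 1, 2 = 2×1).
gcd(1, 39) = 1.

1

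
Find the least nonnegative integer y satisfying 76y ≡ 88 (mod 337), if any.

gcd(337, 76):
  337 = 4×76 + 33
  76 = 2×33 + 10
  33 = 3×10 + 3
  10 = 3×3 + 1
  3 = 3×1
so gcd(337, 76) = 1.
1 divides 88, so solutions exist.
Back-substitute for Bézout coefficients:
  1 = 10 - 3×3
  ... = 76×(102) + 337×(-23)
So 76×(102) ≡ 1 (mod 337); multiply by 88: y ≡ 8976 (mod 337).
Smallest nonnegative: y = 8976 mod 337 = 214.

214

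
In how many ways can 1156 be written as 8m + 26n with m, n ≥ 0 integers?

11

gcd(26, 8):
  26 = 3*8 + 2
  8 = 4*2
so gcd(26, 8) = 2.
Back-substitute for Bézout coefficients:
  2 = 26 - 3*8
  ... = 8*(-3) + 26*(1)
Scale by 578: one solution is (-1734, 578). Reduce m mod 13: (8, 42).
General: m = 8 + 13t, n = 42 - 4t.
m ≥ 0 ⇒ t ≥ 0; n ≥ 0 ⇒ t ≤ 10. So t ∈ [0, 10]: 11 solutions.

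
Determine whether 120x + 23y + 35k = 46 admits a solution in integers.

yes

gcd(120, 23) = 1  (120 = 5·23 + 5, 23 = 4·5 + 3, 5 = 1·3 + 2, 3 = 1·2 + 1, 2 = 2·1).
gcd(1, 35) = 1.
1 divides 46, so integer solutions exist.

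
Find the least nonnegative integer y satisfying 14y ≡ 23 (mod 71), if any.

gcd(71, 14) = 1.
1 divides 23, so solutions exist.
By Bézout, 14*(-5) + 71*(1) = 1.
So 14*(-5) ≡ 1 (mod 71); multiply by 23: y ≡ -115 (mod 71).
Smallest nonnegative: y = -115 mod 71 = 27.

27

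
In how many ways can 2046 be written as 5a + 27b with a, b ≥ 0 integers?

gcd(27, 5) = 1.
By Bézout, 5·(11) + 27·(-2) = 1.
One solution: (15, 73).
General: a = 15 + 27t, b = 73 - 5t.
a ≥ 0 ⇒ t ≥ 0; b ≥ 0 ⇒ t ≤ 14. So t ∈ [0, 14]: 15 solutions.

15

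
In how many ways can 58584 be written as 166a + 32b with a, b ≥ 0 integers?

gcd(166, 32) = 2  (166 = 5*32 + 6, 32 = 5*6 + 2, 6 = 3*2).
Back-substituting, 166*(-5) + 32*(26) = 2.
Scale by 29292: one solution is (-146460, 761592). Reduce a mod 16: (4, 1810).
General: a = 4 + 16t, b = 1810 - 83t.
a ≥ 0 ⇒ t ≥ 0; b ≥ 0 ⇒ t ≤ 21. So t ∈ [0, 21]: 22 solutions.

22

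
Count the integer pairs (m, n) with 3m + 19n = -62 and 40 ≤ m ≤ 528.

gcd(19, 3):
  19 = 6×3 + 1
  3 = 3×1
so gcd(19, 3) = 1.
Back-substitute for Bézout coefficients:
  1 = 19 - 6×3
  ... = 3×(-6) + 19×(1)
Scale by -62: particular solution (372, -62); reduce m mod 19: (11, -5).
General solution: m = 11 + 19t, n = -5 - 3t for integer t.
40 ≤ 11 + 19t ≤ 528 gives t ∈ [2, 27], which is 26 values.

26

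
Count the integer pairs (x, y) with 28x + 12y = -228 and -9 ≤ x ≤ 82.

31

gcd(28, 12) = 4  (28 = 2*12 + 4, 12 = 3*4).
Back-substituting, 28*(1) + 12*(-2) = 4.
Scale by -57: particular solution (-57, 114); reduce x mod 3: (0, -19).
General solution: x = 0 + 3t, y = -19 - 7t for integer t.
-9 ≤ 0 + 3t ≤ 82 gives t ∈ [-3, 27], which is 31 values.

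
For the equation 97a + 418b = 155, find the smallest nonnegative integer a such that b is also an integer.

49

gcd(418, 97) = 1  (418 = 4×97 + 30, 97 = 3×30 + 7, 30 = 4×7 + 2, 7 = 3×2 + 1, 2 = 2×1).
1 divides 155, so solutions exist.
Back-substituting, 97×(181) + 418×(-42) = 1.
Scale by 155/1 = 155: (a₀, b₀) = (28055, -6510).
General solution: a = 28055 + 418t, b = -6510 - 97t for integer t.
a ≥ 0: smallest is 28055 mod 418 = 49 (at t = -67), with b = -11.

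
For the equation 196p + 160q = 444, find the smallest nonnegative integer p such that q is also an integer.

39

gcd(196, 160) = 4  (196 = 1*160 + 36, 160 = 4*36 + 16, 36 = 2*16 + 4, 16 = 4*4).
4 divides 444, so solutions exist.
Back-substituting, 196*(9) + 160*(-11) = 4.
Scale by 444/4 = 111: (p₀, q₀) = (999, -1221).
General solution: p = 999 + 40t, q = -1221 - 49t for integer t.
p ≥ 0: smallest is 999 mod 40 = 39 (at t = -24), with q = -45.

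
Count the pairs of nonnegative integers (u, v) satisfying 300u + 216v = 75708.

gcd(300, 216) = 12.
By Bézout, 300*(-5) + 216*(7) = 12.
One solution: (9, 338).
General: u = 9 + 18t, v = 338 - 25t.
u ≥ 0 ⇒ t ≥ 0; v ≥ 0 ⇒ t ≤ 13. So t ∈ [0, 13]: 14 solutions.

14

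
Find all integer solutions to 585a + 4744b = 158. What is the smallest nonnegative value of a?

3390

gcd(4744, 585):
  4744 = 8·585 + 64
  585 = 9·64 + 9
  64 = 7·9 + 1
  9 = 9·1
so gcd(4744, 585) = 1.
1 divides 158, so solutions exist.
Back-substitute for Bézout coefficients:
  1 = 64 - 7·9
  ... = 585·(-519) + 4744·(64)
Scale by 158/1 = 158: (a₀, b₀) = (-82002, 10112).
General solution: a = -82002 + 4744t, b = 10112 - 585t for integer t.
a ≥ 0: smallest is -82002 mod 4744 = 3390 (at t = 18), with b = -418.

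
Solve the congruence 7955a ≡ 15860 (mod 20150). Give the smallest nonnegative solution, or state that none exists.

gcd(20150, 7955) = 5  (20150 = 2*7955 + 4240, 7955 = 1*4240 + 3715, 4240 = 1*3715 + 525, 3715 = 7*525 + 40, 525 = 13*40 + 5, 40 = 8*5).
5 divides 15860, so solutions exist.
Back-substituting, 7955*(-499) + 20150*(197) = 5.
So 7955*(-499) ≡ 5 (mod 20150); multiply by 3172: a ≡ -1582828 (mod 4030).
Smallest nonnegative: a = -1582828 mod 4030 = 962.

962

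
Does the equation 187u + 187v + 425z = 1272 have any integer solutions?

gcd(187, 187) = 187  (187 = 1×187).
gcd(187, 425) = 17.
17 does not divide 1272 (remainder 14), so no integer solutions.

no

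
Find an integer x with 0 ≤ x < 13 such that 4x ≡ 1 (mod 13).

10

gcd(13, 4):
  13 = 3·4 + 1
  4 = 4·1
so gcd(13, 4) = 1.
Back-substitute for Bézout coefficients:
  1 = 13 - 3·4
  ... = 4·(-3) + 13·(1)
So 4·-3 ≡ 1 (mod 13), and -3 mod 13 = 10.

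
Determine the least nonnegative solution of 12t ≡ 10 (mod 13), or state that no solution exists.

gcd(13, 12) = 1  (13 = 1*12 + 1, 12 = 12*1).
1 divides 10, so solutions exist.
Back-substituting, 12*(-1) + 13*(1) = 1.
So 12*(-1) ≡ 1 (mod 13); multiply by 10: t ≡ -10 (mod 13).
Smallest nonnegative: t = -10 mod 13 = 3.

3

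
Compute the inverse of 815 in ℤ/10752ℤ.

6095

gcd(10752, 815):
  10752 = 13·815 + 157
  815 = 5·157 + 30
  157 = 5·30 + 7
  30 = 4·7 + 2
  7 = 3·2 + 1
  2 = 2·1
so gcd(10752, 815) = 1.
Back-substitute for Bézout coefficients:
  1 = 7 - 3·2
  ... = 815·(-4657) + 10752·(353)
So 815·-4657 ≡ 1 (mod 10752), and -4657 mod 10752 = 6095.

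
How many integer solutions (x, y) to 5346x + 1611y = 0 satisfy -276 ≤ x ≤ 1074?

8

gcd(5346, 1611) = 9  (5346 = 3×1611 + 513, 1611 = 3×513 + 72, 513 = 7×72 + 9, 72 = 8×9).
Back-substituting, 5346×(22) + 1611×(-73) = 9.
Scale by 0: particular solution (0, 0); reduce x mod 179: (0, 0).
General solution: x = 0 + 179t, y = 0 - 594t for integer t.
-276 ≤ 0 + 179t ≤ 1074 gives t ∈ [-1, 6], which is 8 values.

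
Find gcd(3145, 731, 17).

17

gcd(3145, 731) = 17  (3145 = 4*731 + 221, 731 = 3*221 + 68, 221 = 3*68 + 17, 68 = 4*17).
gcd(17, 17) = 17.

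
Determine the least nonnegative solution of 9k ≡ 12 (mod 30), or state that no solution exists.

8

gcd(30, 9):
  30 = 3*9 + 3
  9 = 3*3
so gcd(30, 9) = 3.
3 divides 12, so solutions exist.
Back-substitute for Bézout coefficients:
  3 = 30 - 3*9
  ... = 9*(-3) + 30*(1)
So 9*(-3) ≡ 3 (mod 30); multiply by 4: k ≡ -12 (mod 10).
Smallest nonnegative: k = -12 mod 10 = 8.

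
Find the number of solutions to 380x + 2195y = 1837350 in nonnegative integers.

gcd(2195, 380) = 5.
By Bézout, 380·(52) + 2195·(-9) = 5.
One solution: (87, 822).
General: x = 87 + 439t, y = 822 - 76t.
x ≥ 0 ⇒ t ≥ 0; y ≥ 0 ⇒ t ≤ 10. So t ∈ [0, 10]: 11 solutions.

11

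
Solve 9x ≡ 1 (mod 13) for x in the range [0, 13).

gcd(13, 9) = 1.
By Bézout, 9×(3) + 13×(-2) = 1.
So 9×3 ≡ 1 (mod 13), and 3 mod 13 = 3.

3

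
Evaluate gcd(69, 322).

23

gcd(322, 69):
  322 = 4×69 + 46
  69 = 1×46 + 23
  46 = 2×23
so gcd(322, 69) = 23.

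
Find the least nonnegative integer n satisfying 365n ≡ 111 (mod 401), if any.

164

gcd(401, 365) = 1  (401 = 1·365 + 36, 365 = 10·36 + 5, 36 = 7·5 + 1, 5 = 5·1).
1 divides 111, so solutions exist.
Back-substituting, 365·(-78) + 401·(71) = 1.
So 365·(-78) ≡ 1 (mod 401); multiply by 111: n ≡ -8658 (mod 401).
Smallest nonnegative: n = -8658 mod 401 = 164.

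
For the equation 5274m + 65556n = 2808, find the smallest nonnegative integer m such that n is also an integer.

gcd(65556, 5274):
  65556 = 12*5274 + 2268
  5274 = 2*2268 + 738
  2268 = 3*738 + 54
  738 = 13*54 + 36
  54 = 1*36 + 18
  36 = 2*18
so gcd(65556, 5274) = 18.
18 divides 2808, so solutions exist.
Back-substitute for Bézout coefficients:
  18 = 54 - 1*36
  ... = 5274*(-1243) + 65556*(100)
Scale by 2808/18 = 156: (m₀, n₀) = (-193908, 15600).
General solution: m = -193908 + 3642t, n = 15600 - 293t for integer t.
m ≥ 0: smallest is -193908 mod 3642 = 2760 (at t = 54), with n = -222.

2760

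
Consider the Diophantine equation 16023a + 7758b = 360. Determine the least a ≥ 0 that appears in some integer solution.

1638

gcd(16023, 7758) = 3.
3 divides 360, so solutions exist.
By Bézout, 16023·(811) + 7758·(-1675) = 3.
Scale by 360/3 = 120: (a₀, b₀) = (97320, -201000).
General solution: a = 97320 + 2586t, b = -201000 - 5341t for integer t.
a ≥ 0: smallest is 97320 mod 2586 = 1638 (at t = -37), with b = -3383.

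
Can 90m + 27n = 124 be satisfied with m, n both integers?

gcd(90, 27) = 9  (90 = 3·27 + 9, 27 = 3·9).
9 does not divide 124 (remainder 7), so no integer solutions.

no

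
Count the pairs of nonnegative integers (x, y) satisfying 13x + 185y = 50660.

21

gcd(185, 13) = 1.
By Bézout, 13×(57) + 185×(-4) = 1.
One solution: (140, 264).
General: x = 140 + 185t, y = 264 - 13t.
x ≥ 0 ⇒ t ≥ 0; y ≥ 0 ⇒ t ≤ 20. So t ∈ [0, 20]: 21 solutions.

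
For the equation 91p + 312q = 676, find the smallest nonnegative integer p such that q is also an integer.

4

gcd(312, 91):
  312 = 3*91 + 39
  91 = 2*39 + 13
  39 = 3*13
so gcd(312, 91) = 13.
13 divides 676, so solutions exist.
Back-substitute for Bézout coefficients:
  13 = 91 - 2*39
  ... = 91*(7) + 312*(-2)
Scale by 676/13 = 52: (p₀, q₀) = (364, -104).
General solution: p = 364 + 24t, q = -104 - 7t for integer t.
p ≥ 0: smallest is 364 mod 24 = 4 (at t = -15), with q = 1.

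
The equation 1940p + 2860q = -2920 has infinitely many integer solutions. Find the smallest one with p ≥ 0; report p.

gcd(2860, 1940) = 20.
20 divides -2920, so solutions exist.
By Bézout, 1940·(-28) + 2860·(19) = 20.
Scale by -2920/20 = -146: (p₀, q₀) = (4088, -2774).
General solution: p = 4088 + 143t, q = -2774 - 97t for integer t.
p ≥ 0: smallest is 4088 mod 143 = 84 (at t = -28), with q = -58.

84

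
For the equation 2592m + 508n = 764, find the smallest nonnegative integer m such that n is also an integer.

44

gcd(2592, 508) = 4.
4 divides 764, so solutions exist.
By Bézout, 2592·(-39) + 508·(199) = 4.
Scale by 764/4 = 191: (m₀, n₀) = (-7449, 38009).
General solution: m = -7449 + 127t, n = 38009 - 648t for integer t.
m ≥ 0: smallest is -7449 mod 127 = 44 (at t = 59), with n = -223.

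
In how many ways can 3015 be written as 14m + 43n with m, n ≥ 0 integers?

5

gcd(43, 14) = 1.
By Bézout, 14·(-3) + 43·(1) = 1.
One solution: (28, 61).
General: m = 28 + 43t, n = 61 - 14t.
m ≥ 0 ⇒ t ≥ 0; n ≥ 0 ⇒ t ≤ 4. So t ∈ [0, 4]: 5 solutions.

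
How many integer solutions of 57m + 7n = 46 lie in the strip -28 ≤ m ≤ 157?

gcd(57, 7) = 1.
By Bézout, 57×(1) + 7×(-8) = 1.
Particular solution: (4, -26).
General solution: m = 4 + 7t, n = -26 - 57t for integer t.
-28 ≤ 4 + 7t ≤ 157 gives t ∈ [-4, 21], which is 26 values.

26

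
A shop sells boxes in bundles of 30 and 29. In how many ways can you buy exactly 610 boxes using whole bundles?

1

Need nonnegative integers with 30j + 29k = 610.
gcd(30, 29) = 1, and 30·(1) + 29·(-1) = 1.
So (j₀, k₀) = (610, -610); general j = 610 + 29t, k = -610 - 30t.
j ≥ 0 ⇒ t ≥ -21; k ≥ 0 ⇒ t ≤ -21. That's 1 value of t.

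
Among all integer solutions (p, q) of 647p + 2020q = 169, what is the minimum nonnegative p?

gcd(2020, 647):
  2020 = 3×647 + 79
  647 = 8×79 + 15
  79 = 5×15 + 4
  15 = 3×4 + 3
  4 = 1×3 + 1
  3 = 3×1
so gcd(2020, 647) = 1.
1 divides 169, so solutions exist.
Back-substitute for Bézout coefficients:
  1 = 4 - 1×3
  ... = 647×(-537) + 2020×(172)
Scale by 169/1 = 169: (p₀, q₀) = (-90753, 29068).
General solution: p = -90753 + 2020t, q = 29068 - 647t for integer t.
p ≥ 0: smallest is -90753 mod 2020 = 147 (at t = 45), with q = -47.

147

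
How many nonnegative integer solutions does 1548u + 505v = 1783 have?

gcd(1548, 505):
  1548 = 3·505 + 33
  505 = 15·33 + 10
  33 = 3·10 + 3
  10 = 3·3 + 1
  3 = 3·1
so gcd(1548, 505) = 1.
Back-substitute for Bézout coefficients:
  1 = 10 - 3·3
  ... = 1548·(-153) + 505·(469)
Scale by 1783: one solution is (-272799, 836227). Reduce u mod 505: (406, -1241).
General: u = 406 + 505t, v = -1241 - 1548t.
u ≥ 0 ⇒ t ≥ 0; v ≥ 0 ⇒ t ≤ -1. So t ∈ [0, -1]: 0 solutions.

0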